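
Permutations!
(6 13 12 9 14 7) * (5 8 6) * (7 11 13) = (5 8 6 7)(9 14 11 13 12) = [0, 1, 2, 3, 4, 8, 7, 5, 6, 14, 10, 13, 9, 12, 11]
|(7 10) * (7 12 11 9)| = |(7 10 12 11 9)| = 5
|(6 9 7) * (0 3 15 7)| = |(0 3 15 7 6 9)| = 6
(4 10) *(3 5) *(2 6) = (2 6)(3 5)(4 10) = [0, 1, 6, 5, 10, 3, 2, 7, 8, 9, 4]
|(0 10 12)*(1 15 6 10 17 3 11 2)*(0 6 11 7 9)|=60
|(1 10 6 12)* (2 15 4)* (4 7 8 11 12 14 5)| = |(1 10 6 14 5 4 2 15 7 8 11 12)| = 12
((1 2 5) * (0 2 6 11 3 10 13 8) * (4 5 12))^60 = ((0 2 12 4 5 1 6 11 3 10 13 8))^60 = (13)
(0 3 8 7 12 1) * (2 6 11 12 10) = (0 3 8 7 10 2 6 11 12 1) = [3, 0, 6, 8, 4, 5, 11, 10, 7, 9, 2, 12, 1]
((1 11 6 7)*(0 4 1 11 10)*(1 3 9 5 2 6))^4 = ((0 4 3 9 5 2 6 7 11 1 10))^4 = (0 5 11 4 2 1 3 6 10 9 7)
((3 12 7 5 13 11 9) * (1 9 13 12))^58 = (13)(1 9 3)(5 12 7)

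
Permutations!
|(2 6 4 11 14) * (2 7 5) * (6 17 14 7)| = |(2 17 14 6 4 11 7 5)| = 8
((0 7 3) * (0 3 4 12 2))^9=(0 2 12 4 7)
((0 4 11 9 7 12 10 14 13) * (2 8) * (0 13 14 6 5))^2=(14)(0 11 7 10 5 4 9 12 6)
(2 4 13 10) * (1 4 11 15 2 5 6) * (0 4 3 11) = [4, 3, 0, 11, 13, 6, 1, 7, 8, 9, 5, 15, 12, 10, 14, 2] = (0 4 13 10 5 6 1 3 11 15 2)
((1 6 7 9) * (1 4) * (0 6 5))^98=(9)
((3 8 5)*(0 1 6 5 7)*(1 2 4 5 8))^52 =((0 2 4 5 3 1 6 8 7))^52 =(0 8 1 5 2 7 6 3 4)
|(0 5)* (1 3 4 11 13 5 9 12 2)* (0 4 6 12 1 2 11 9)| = |(1 3 6 12 11 13 5 4 9)| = 9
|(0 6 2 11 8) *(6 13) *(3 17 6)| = 8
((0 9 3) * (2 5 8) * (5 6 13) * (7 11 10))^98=(0 3 9)(2 5 6 8 13)(7 10 11)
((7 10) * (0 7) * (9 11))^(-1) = (0 10 7)(9 11)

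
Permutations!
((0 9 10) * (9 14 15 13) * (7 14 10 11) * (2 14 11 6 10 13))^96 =(15)(0 13 9 6 10)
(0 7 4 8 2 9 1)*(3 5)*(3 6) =[7, 0, 9, 5, 8, 6, 3, 4, 2, 1] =(0 7 4 8 2 9 1)(3 5 6)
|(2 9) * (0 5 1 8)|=4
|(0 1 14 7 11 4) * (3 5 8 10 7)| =10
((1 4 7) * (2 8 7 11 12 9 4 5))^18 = (1 8 5 7 2)(4 12)(9 11)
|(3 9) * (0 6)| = |(0 6)(3 9)| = 2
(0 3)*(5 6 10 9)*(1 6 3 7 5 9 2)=(0 7 5 3)(1 6 10 2)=[7, 6, 1, 0, 4, 3, 10, 5, 8, 9, 2]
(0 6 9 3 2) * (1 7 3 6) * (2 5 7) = (0 1 2)(3 5 7)(6 9) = [1, 2, 0, 5, 4, 7, 9, 3, 8, 6]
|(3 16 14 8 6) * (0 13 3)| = 7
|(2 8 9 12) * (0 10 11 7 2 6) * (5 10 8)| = 5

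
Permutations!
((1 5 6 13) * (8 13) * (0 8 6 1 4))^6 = ((0 8 13 4)(1 5))^6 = (0 13)(4 8)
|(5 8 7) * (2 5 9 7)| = 6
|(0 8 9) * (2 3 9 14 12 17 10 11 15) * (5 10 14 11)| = 42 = |(0 8 11 15 2 3 9)(5 10)(12 17 14)|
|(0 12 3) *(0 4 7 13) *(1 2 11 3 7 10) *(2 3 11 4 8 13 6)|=|(0 12 7 6 2 4 10 1 3 8 13)|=11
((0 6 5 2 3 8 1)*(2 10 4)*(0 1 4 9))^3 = (0 10 6 9 5)(2 4 8 3)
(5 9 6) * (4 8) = [0, 1, 2, 3, 8, 9, 5, 7, 4, 6] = (4 8)(5 9 6)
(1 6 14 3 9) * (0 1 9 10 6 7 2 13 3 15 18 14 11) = (0 1 7 2 13 3 10 6 11)(14 15 18) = [1, 7, 13, 10, 4, 5, 11, 2, 8, 9, 6, 0, 12, 3, 15, 18, 16, 17, 14]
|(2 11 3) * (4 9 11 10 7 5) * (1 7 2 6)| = 8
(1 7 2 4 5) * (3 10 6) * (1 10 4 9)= [0, 7, 9, 4, 5, 10, 3, 2, 8, 1, 6]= (1 7 2 9)(3 4 5 10 6)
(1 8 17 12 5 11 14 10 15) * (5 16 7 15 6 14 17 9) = (1 8 9 5 11 17 12 16 7 15)(6 14 10) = [0, 8, 2, 3, 4, 11, 14, 15, 9, 5, 6, 17, 16, 13, 10, 1, 7, 12]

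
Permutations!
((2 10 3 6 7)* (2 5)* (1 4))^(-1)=((1 4)(2 10 3 6 7 5))^(-1)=(1 4)(2 5 7 6 3 10)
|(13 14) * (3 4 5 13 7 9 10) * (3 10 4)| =|(4 5 13 14 7 9)| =6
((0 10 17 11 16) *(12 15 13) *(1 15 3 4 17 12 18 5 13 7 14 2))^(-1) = (0 16 11 17 4 3 12 10)(1 2 14 7 15)(5 18 13)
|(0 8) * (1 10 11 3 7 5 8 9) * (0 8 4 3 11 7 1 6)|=|(11)(0 9 6)(1 10 7 5 4 3)|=6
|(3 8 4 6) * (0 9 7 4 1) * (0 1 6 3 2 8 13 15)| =|(0 9 7 4 3 13 15)(2 8 6)| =21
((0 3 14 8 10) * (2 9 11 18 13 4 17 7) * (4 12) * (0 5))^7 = (0 3 14 8 10 5)(2 17 12 18 9 7 4 13 11)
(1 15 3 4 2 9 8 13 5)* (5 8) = (1 15 3 4 2 9 5)(8 13) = [0, 15, 9, 4, 2, 1, 6, 7, 13, 5, 10, 11, 12, 8, 14, 3]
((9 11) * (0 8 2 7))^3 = (0 7 2 8)(9 11)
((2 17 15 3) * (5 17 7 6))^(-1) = (2 3 15 17 5 6 7)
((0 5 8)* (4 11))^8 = ((0 5 8)(4 11))^8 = (11)(0 8 5)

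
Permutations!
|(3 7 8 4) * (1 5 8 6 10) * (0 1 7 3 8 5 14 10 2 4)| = |(0 1 14 10 7 6 2 4 8)| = 9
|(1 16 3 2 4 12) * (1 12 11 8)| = |(1 16 3 2 4 11 8)| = 7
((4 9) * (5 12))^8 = (12)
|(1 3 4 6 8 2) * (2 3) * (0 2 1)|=4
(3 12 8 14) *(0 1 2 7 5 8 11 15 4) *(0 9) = (0 1 2 7 5 8 14 3 12 11 15 4 9) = [1, 2, 7, 12, 9, 8, 6, 5, 14, 0, 10, 15, 11, 13, 3, 4]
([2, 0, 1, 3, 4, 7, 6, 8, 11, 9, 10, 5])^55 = [2, 0, 1, 3, 4, 11, 6, 5, 7, 9, 10, 8]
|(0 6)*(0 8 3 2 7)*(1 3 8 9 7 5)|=4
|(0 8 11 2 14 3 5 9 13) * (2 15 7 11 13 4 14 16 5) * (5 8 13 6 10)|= 30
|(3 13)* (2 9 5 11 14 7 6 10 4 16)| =|(2 9 5 11 14 7 6 10 4 16)(3 13)| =10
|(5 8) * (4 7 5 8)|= |(8)(4 7 5)|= 3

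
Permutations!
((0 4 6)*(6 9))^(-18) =((0 4 9 6))^(-18) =(0 9)(4 6)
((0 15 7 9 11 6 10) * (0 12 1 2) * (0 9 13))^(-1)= ((0 15 7 13)(1 2 9 11 6 10 12))^(-1)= (0 13 7 15)(1 12 10 6 11 9 2)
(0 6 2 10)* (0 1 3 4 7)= (0 6 2 10 1 3 4 7)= [6, 3, 10, 4, 7, 5, 2, 0, 8, 9, 1]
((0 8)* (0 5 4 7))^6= ((0 8 5 4 7))^6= (0 8 5 4 7)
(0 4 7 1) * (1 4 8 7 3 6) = (0 8 7 4 3 6 1) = [8, 0, 2, 6, 3, 5, 1, 4, 7]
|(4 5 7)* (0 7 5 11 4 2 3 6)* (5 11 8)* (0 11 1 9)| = |(0 7 2 3 6 11 4 8 5 1 9)| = 11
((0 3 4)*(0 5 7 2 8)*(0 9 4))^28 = ((0 3)(2 8 9 4 5 7))^28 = (2 5 9)(4 8 7)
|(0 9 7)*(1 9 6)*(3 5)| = |(0 6 1 9 7)(3 5)| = 10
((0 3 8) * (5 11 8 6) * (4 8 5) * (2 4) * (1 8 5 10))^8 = ((0 3 6 2 4 5 11 10 1 8))^8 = (0 1 11 4 6)(2 3 8 10 5)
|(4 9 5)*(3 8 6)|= 3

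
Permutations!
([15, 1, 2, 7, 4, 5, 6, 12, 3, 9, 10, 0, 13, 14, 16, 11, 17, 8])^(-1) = (0 11 15)(3 8 17 16 14 13 12 7)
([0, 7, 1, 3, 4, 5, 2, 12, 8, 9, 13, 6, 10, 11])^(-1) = [0, 2, 6, 3, 4, 5, 11, 1, 8, 9, 12, 13, 7, 10]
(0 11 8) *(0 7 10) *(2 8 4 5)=(0 11 4 5 2 8 7 10)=[11, 1, 8, 3, 5, 2, 6, 10, 7, 9, 0, 4]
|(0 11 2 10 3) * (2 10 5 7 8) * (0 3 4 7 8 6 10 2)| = |(0 11 2 5 8)(4 7 6 10)| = 20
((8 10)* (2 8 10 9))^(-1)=((10)(2 8 9))^(-1)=(10)(2 9 8)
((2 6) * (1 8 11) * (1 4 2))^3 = (1 4)(2 8)(6 11)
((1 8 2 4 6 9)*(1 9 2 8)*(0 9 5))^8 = ((0 9 5)(2 4 6))^8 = (0 5 9)(2 6 4)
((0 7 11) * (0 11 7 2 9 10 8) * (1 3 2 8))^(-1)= ((11)(0 8)(1 3 2 9 10))^(-1)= (11)(0 8)(1 10 9 2 3)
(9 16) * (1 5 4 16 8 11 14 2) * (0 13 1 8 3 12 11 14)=(0 13 1 5 4 16 9 3 12 11)(2 8 14)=[13, 5, 8, 12, 16, 4, 6, 7, 14, 3, 10, 0, 11, 1, 2, 15, 9]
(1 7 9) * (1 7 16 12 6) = (1 16 12 6)(7 9) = [0, 16, 2, 3, 4, 5, 1, 9, 8, 7, 10, 11, 6, 13, 14, 15, 12]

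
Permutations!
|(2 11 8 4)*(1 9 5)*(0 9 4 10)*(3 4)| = 10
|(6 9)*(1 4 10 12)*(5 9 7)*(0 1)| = |(0 1 4 10 12)(5 9 6 7)| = 20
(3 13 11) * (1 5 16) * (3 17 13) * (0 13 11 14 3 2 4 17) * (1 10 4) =(0 13 14 3 2 1 5 16 10 4 17 11) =[13, 5, 1, 2, 17, 16, 6, 7, 8, 9, 4, 0, 12, 14, 3, 15, 10, 11]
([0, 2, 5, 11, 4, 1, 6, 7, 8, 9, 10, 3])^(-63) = [0, 1, 2, 11, 4, 5, 6, 7, 8, 9, 10, 3]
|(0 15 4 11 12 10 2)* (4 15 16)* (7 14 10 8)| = 10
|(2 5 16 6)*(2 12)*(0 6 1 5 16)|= 7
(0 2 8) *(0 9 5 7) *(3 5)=(0 2 8 9 3 5 7)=[2, 1, 8, 5, 4, 7, 6, 0, 9, 3]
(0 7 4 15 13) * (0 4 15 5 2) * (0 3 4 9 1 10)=(0 7 15 13 9 1 10)(2 3 4 5)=[7, 10, 3, 4, 5, 2, 6, 15, 8, 1, 0, 11, 12, 9, 14, 13]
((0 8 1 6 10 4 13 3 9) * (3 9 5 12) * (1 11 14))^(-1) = (0 9 13 4 10 6 1 14 11 8)(3 12 5)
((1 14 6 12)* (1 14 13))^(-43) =((1 13)(6 12 14))^(-43) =(1 13)(6 14 12)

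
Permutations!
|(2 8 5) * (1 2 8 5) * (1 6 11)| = |(1 2 5 8 6 11)| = 6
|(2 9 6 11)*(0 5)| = |(0 5)(2 9 6 11)| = 4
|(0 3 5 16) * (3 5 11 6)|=|(0 5 16)(3 11 6)|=3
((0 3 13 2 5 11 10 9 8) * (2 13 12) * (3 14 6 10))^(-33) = (0 10)(2 11 12 5 3)(6 8)(9 14)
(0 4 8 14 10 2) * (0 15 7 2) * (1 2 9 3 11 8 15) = (0 4 15 7 9 3 11 8 14 10)(1 2) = [4, 2, 1, 11, 15, 5, 6, 9, 14, 3, 0, 8, 12, 13, 10, 7]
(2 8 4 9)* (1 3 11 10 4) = [0, 3, 8, 11, 9, 5, 6, 7, 1, 2, 4, 10] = (1 3 11 10 4 9 2 8)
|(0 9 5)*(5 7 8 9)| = 6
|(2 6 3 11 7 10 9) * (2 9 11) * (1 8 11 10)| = 12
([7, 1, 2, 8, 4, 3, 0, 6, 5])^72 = (8)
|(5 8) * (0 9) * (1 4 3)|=6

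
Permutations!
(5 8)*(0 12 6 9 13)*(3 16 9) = (0 12 6 3 16 9 13)(5 8) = [12, 1, 2, 16, 4, 8, 3, 7, 5, 13, 10, 11, 6, 0, 14, 15, 9]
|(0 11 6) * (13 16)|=6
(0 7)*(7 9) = (0 9 7) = [9, 1, 2, 3, 4, 5, 6, 0, 8, 7]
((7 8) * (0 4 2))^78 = ((0 4 2)(7 8))^78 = (8)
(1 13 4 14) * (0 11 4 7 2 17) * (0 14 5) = (0 11 4 5)(1 13 7 2 17 14) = [11, 13, 17, 3, 5, 0, 6, 2, 8, 9, 10, 4, 12, 7, 1, 15, 16, 14]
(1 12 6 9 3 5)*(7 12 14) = (1 14 7 12 6 9 3 5) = [0, 14, 2, 5, 4, 1, 9, 12, 8, 3, 10, 11, 6, 13, 7]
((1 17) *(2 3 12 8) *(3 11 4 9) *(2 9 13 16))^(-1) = ((1 17)(2 11 4 13 16)(3 12 8 9))^(-1) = (1 17)(2 16 13 4 11)(3 9 8 12)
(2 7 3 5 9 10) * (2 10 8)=(10)(2 7 3 5 9 8)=[0, 1, 7, 5, 4, 9, 6, 3, 2, 8, 10]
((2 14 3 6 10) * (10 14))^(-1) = (2 10)(3 14 6)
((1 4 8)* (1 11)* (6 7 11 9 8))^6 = (1 4 6 7 11)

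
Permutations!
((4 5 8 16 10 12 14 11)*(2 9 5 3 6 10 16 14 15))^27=(16)(2 8 4 10)(3 12 9 14)(5 11 6 15)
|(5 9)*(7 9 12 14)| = |(5 12 14 7 9)| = 5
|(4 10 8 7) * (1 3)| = |(1 3)(4 10 8 7)| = 4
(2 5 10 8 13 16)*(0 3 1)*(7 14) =(0 3 1)(2 5 10 8 13 16)(7 14) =[3, 0, 5, 1, 4, 10, 6, 14, 13, 9, 8, 11, 12, 16, 7, 15, 2]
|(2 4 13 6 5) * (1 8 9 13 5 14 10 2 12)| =11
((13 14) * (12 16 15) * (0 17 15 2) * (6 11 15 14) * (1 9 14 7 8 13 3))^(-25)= (0 12 6 7 2 15 13 17 16 11 8)(1 3 14 9)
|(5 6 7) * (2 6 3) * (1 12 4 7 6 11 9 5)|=20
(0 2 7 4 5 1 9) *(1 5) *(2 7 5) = [7, 9, 5, 3, 1, 2, 6, 4, 8, 0] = (0 7 4 1 9)(2 5)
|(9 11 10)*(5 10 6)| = |(5 10 9 11 6)| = 5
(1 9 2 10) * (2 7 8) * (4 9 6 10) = [0, 6, 4, 3, 9, 5, 10, 8, 2, 7, 1] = (1 6 10)(2 4 9 7 8)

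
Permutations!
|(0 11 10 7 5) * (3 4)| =10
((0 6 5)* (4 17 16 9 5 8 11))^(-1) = (0 5 9 16 17 4 11 8 6)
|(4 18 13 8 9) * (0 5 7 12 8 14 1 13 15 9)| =|(0 5 7 12 8)(1 13 14)(4 18 15 9)| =60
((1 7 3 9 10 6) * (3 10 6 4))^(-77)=(10)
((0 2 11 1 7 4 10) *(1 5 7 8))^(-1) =(0 10 4 7 5 11 2)(1 8)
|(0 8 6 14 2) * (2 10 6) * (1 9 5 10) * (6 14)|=15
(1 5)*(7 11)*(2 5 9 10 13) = [0, 9, 5, 3, 4, 1, 6, 11, 8, 10, 13, 7, 12, 2] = (1 9 10 13 2 5)(7 11)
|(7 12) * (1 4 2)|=6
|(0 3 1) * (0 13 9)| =|(0 3 1 13 9)| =5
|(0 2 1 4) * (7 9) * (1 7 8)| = |(0 2 7 9 8 1 4)| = 7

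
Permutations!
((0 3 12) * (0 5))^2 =((0 3 12 5))^2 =(0 12)(3 5)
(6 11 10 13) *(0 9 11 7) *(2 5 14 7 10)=[9, 1, 5, 3, 4, 14, 10, 0, 8, 11, 13, 2, 12, 6, 7]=(0 9 11 2 5 14 7)(6 10 13)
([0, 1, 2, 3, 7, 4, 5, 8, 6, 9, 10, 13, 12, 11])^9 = (4 5 6 8 7)(11 13)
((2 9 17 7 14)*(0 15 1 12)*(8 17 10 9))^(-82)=((0 15 1 12)(2 8 17 7 14)(9 10))^(-82)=(0 1)(2 7 8 14 17)(12 15)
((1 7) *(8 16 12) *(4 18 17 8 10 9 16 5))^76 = (4 18 17 8 5)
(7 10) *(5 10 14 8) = [0, 1, 2, 3, 4, 10, 6, 14, 5, 9, 7, 11, 12, 13, 8] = (5 10 7 14 8)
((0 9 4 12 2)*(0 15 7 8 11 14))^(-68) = ((0 9 4 12 2 15 7 8 11 14))^(-68) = (0 4 2 7 11)(8 14 9 12 15)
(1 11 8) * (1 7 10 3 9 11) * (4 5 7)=(3 9 11 8 4 5 7 10)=[0, 1, 2, 9, 5, 7, 6, 10, 4, 11, 3, 8]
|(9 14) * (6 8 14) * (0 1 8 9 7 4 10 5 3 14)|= |(0 1 8)(3 14 7 4 10 5)(6 9)|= 6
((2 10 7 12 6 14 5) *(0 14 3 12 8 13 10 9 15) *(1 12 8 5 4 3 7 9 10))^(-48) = (0 10 7 1 3)(2 6 13 4 15)(5 12 8 14 9)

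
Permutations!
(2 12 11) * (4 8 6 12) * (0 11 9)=(0 11 2 4 8 6 12 9)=[11, 1, 4, 3, 8, 5, 12, 7, 6, 0, 10, 2, 9]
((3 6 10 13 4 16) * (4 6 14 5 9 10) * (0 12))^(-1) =(0 12)(3 16 4 6 13 10 9 5 14)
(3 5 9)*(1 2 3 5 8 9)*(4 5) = (1 2 3 8 9 4 5) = [0, 2, 3, 8, 5, 1, 6, 7, 9, 4]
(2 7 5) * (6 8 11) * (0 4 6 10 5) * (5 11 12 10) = [4, 1, 7, 3, 6, 2, 8, 0, 12, 9, 11, 5, 10] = (0 4 6 8 12 10 11 5 2 7)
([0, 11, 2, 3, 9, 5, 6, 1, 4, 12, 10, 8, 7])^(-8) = (1 7 12 9 4 8 11)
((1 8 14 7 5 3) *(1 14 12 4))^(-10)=((1 8 12 4)(3 14 7 5))^(-10)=(1 12)(3 7)(4 8)(5 14)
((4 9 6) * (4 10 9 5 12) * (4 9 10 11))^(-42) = (12)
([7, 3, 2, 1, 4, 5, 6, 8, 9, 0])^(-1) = (0 9 8 7)(1 3)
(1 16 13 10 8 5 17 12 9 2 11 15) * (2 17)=(1 16 13 10 8 5 2 11 15)(9 17 12)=[0, 16, 11, 3, 4, 2, 6, 7, 5, 17, 8, 15, 9, 10, 14, 1, 13, 12]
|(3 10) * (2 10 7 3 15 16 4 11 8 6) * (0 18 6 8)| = |(0 18 6 2 10 15 16 4 11)(3 7)| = 18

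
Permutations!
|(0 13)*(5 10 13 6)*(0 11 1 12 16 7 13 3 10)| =|(0 6 5)(1 12 16 7 13 11)(3 10)| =6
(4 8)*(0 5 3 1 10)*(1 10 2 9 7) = (0 5 3 10)(1 2 9 7)(4 8) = [5, 2, 9, 10, 8, 3, 6, 1, 4, 7, 0]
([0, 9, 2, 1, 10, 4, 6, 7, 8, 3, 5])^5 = (1 3 9)(4 5 10)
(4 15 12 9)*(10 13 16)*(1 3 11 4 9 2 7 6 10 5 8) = (1 3 11 4 15 12 2 7 6 10 13 16 5 8) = [0, 3, 7, 11, 15, 8, 10, 6, 1, 9, 13, 4, 2, 16, 14, 12, 5]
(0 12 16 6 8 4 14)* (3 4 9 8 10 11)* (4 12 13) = (0 13 4 14)(3 12 16 6 10 11)(8 9) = [13, 1, 2, 12, 14, 5, 10, 7, 9, 8, 11, 3, 16, 4, 0, 15, 6]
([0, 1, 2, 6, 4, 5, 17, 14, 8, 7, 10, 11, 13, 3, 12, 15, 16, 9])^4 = (3 7)(6 14)(9 13)(12 17)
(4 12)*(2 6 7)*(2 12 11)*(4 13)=(2 6 7 12 13 4 11)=[0, 1, 6, 3, 11, 5, 7, 12, 8, 9, 10, 2, 13, 4]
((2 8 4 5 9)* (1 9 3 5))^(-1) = ((1 9 2 8 4)(3 5))^(-1) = (1 4 8 2 9)(3 5)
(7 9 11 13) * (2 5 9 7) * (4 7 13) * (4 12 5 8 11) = (2 8 11 12 5 9 4 7 13) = [0, 1, 8, 3, 7, 9, 6, 13, 11, 4, 10, 12, 5, 2]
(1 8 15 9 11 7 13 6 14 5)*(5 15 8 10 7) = (1 10 7 13 6 14 15 9 11 5) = [0, 10, 2, 3, 4, 1, 14, 13, 8, 11, 7, 5, 12, 6, 15, 9]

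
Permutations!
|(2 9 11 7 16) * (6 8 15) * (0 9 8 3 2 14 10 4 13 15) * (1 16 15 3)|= |(0 9 11 7 15 6 1 16 14 10 4 13 3 2 8)|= 15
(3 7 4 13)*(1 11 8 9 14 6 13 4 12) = (1 11 8 9 14 6 13 3 7 12) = [0, 11, 2, 7, 4, 5, 13, 12, 9, 14, 10, 8, 1, 3, 6]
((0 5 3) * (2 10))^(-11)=(0 5 3)(2 10)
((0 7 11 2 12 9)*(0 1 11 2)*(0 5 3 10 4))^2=((0 7 2 12 9 1 11 5 3 10 4))^2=(0 2 9 11 3 4 7 12 1 5 10)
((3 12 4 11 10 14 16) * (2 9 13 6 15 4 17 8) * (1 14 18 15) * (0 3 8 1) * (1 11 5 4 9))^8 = (0 9 10 12 6 15 11 3 13 18 17)(1 8 14 2 16)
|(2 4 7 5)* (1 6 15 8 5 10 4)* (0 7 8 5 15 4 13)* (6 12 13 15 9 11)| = |(0 7 10 15 5 2 1 12 13)(4 8 9 11 6)| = 45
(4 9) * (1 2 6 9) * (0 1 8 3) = (0 1 2 6 9 4 8 3) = [1, 2, 6, 0, 8, 5, 9, 7, 3, 4]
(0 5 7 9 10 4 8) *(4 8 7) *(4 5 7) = (0 7 9 10 8) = [7, 1, 2, 3, 4, 5, 6, 9, 0, 10, 8]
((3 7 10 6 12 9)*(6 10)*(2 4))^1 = (2 4)(3 7 6 12 9)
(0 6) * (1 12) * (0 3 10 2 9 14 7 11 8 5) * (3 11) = [6, 12, 9, 10, 4, 0, 11, 3, 5, 14, 2, 8, 1, 13, 7] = (0 6 11 8 5)(1 12)(2 9 14 7 3 10)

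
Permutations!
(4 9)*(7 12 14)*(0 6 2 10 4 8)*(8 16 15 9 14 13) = (0 6 2 10 4 14 7 12 13 8)(9 16 15) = [6, 1, 10, 3, 14, 5, 2, 12, 0, 16, 4, 11, 13, 8, 7, 9, 15]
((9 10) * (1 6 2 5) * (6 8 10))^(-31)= ((1 8 10 9 6 2 5))^(-31)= (1 6 8 2 10 5 9)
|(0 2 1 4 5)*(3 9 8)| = 15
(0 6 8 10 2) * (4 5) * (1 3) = (0 6 8 10 2)(1 3)(4 5) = [6, 3, 0, 1, 5, 4, 8, 7, 10, 9, 2]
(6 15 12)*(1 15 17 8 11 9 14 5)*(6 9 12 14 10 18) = (1 15 14 5)(6 17 8 11 12 9 10 18) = [0, 15, 2, 3, 4, 1, 17, 7, 11, 10, 18, 12, 9, 13, 5, 14, 16, 8, 6]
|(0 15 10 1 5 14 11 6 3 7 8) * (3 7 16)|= |(0 15 10 1 5 14 11 6 7 8)(3 16)|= 10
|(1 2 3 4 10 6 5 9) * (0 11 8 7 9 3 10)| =12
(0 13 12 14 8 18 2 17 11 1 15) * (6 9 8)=[13, 15, 17, 3, 4, 5, 9, 7, 18, 8, 10, 1, 14, 12, 6, 0, 16, 11, 2]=(0 13 12 14 6 9 8 18 2 17 11 1 15)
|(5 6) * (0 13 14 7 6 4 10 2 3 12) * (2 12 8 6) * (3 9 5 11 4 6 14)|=14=|(0 13 3 8 14 7 2 9 5 6 11 4 10 12)|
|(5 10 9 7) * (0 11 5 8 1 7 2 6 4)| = 24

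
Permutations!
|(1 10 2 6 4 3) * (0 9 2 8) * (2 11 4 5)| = |(0 9 11 4 3 1 10 8)(2 6 5)| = 24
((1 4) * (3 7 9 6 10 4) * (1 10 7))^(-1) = (1 3)(4 10)(6 9 7)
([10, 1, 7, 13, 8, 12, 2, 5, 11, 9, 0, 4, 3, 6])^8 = [0, 1, 7, 13, 11, 12, 2, 5, 4, 9, 10, 8, 3, 6]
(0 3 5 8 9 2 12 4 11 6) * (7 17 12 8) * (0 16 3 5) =(0 5 7 17 12 4 11 6 16 3)(2 8 9) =[5, 1, 8, 0, 11, 7, 16, 17, 9, 2, 10, 6, 4, 13, 14, 15, 3, 12]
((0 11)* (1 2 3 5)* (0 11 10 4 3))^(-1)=((11)(0 10 4 3 5 1 2))^(-1)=(11)(0 2 1 5 3 4 10)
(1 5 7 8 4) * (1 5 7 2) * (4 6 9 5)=(1 7 8 6 9 5 2)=[0, 7, 1, 3, 4, 2, 9, 8, 6, 5]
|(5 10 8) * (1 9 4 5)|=|(1 9 4 5 10 8)|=6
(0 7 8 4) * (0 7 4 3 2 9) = (0 4 7 8 3 2 9) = [4, 1, 9, 2, 7, 5, 6, 8, 3, 0]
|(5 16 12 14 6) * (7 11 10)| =|(5 16 12 14 6)(7 11 10)| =15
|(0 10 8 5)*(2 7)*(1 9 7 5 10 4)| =|(0 4 1 9 7 2 5)(8 10)| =14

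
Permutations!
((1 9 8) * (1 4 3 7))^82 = (1 3 8)(4 9 7)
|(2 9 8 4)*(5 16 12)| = 12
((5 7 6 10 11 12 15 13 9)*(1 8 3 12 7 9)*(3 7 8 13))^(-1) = ((1 13)(3 12 15)(5 9)(6 10 11 8 7))^(-1) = (1 13)(3 15 12)(5 9)(6 7 8 11 10)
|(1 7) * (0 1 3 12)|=|(0 1 7 3 12)|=5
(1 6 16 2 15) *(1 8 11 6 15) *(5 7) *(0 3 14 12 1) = [3, 15, 0, 14, 4, 7, 16, 5, 11, 9, 10, 6, 1, 13, 12, 8, 2] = (0 3 14 12 1 15 8 11 6 16 2)(5 7)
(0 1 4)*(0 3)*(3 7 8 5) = (0 1 4 7 8 5 3) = [1, 4, 2, 0, 7, 3, 6, 8, 5]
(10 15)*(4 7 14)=(4 7 14)(10 15)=[0, 1, 2, 3, 7, 5, 6, 14, 8, 9, 15, 11, 12, 13, 4, 10]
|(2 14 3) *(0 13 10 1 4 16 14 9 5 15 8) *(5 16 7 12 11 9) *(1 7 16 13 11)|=16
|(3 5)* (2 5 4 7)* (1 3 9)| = 7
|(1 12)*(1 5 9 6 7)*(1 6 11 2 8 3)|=8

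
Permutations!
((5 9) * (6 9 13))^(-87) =((5 13 6 9))^(-87) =(5 13 6 9)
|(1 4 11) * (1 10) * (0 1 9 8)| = |(0 1 4 11 10 9 8)| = 7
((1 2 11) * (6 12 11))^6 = ((1 2 6 12 11))^6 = (1 2 6 12 11)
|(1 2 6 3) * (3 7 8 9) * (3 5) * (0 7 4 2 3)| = |(0 7 8 9 5)(1 3)(2 6 4)| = 30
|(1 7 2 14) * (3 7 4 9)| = 7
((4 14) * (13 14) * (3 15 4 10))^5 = ((3 15 4 13 14 10))^5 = (3 10 14 13 4 15)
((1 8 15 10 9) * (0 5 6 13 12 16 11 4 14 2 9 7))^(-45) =((0 5 6 13 12 16 11 4 14 2 9 1 8 15 10 7))^(-45) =(0 13 11 2 8 7 6 16 14 1 10 5 12 4 9 15)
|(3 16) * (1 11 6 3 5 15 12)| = 8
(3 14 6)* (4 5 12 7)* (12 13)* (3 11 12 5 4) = (3 14 6 11 12 7)(5 13) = [0, 1, 2, 14, 4, 13, 11, 3, 8, 9, 10, 12, 7, 5, 6]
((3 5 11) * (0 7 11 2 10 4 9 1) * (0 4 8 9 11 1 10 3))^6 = ((0 7 1 4 11)(2 3 5)(8 9 10))^6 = (0 7 1 4 11)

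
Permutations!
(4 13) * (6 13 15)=(4 15 6 13)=[0, 1, 2, 3, 15, 5, 13, 7, 8, 9, 10, 11, 12, 4, 14, 6]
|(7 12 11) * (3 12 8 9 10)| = |(3 12 11 7 8 9 10)| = 7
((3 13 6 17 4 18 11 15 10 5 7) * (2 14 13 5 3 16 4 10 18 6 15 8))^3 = (2 15 8 13 11 14 18)(3 16 17 5 4 10 7 6)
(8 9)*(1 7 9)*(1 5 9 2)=[0, 7, 1, 3, 4, 9, 6, 2, 5, 8]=(1 7 2)(5 9 8)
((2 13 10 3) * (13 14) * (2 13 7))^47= ((2 14 7)(3 13 10))^47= (2 7 14)(3 10 13)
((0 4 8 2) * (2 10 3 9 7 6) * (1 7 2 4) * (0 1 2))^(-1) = (0 9 3 10 8 4 6 7 1 2)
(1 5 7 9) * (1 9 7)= [0, 5, 2, 3, 4, 1, 6, 7, 8, 9]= (9)(1 5)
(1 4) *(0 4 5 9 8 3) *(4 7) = (0 7 4 1 5 9 8 3) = [7, 5, 2, 0, 1, 9, 6, 4, 3, 8]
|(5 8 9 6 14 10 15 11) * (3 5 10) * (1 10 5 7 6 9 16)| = 28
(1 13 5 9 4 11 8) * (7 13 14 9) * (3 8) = (1 14 9 4 11 3 8)(5 7 13) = [0, 14, 2, 8, 11, 7, 6, 13, 1, 4, 10, 3, 12, 5, 9]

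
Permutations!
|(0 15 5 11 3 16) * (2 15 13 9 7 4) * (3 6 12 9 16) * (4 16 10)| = 13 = |(0 13 10 4 2 15 5 11 6 12 9 7 16)|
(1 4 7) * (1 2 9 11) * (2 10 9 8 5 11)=(1 4 7 10 9 2 8 5 11)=[0, 4, 8, 3, 7, 11, 6, 10, 5, 2, 9, 1]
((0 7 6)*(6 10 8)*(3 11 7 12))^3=(0 11 8 12 7 6 3 10)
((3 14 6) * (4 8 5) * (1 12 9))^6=(14)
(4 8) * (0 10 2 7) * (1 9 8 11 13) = (0 10 2 7)(1 9 8 4 11 13) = [10, 9, 7, 3, 11, 5, 6, 0, 4, 8, 2, 13, 12, 1]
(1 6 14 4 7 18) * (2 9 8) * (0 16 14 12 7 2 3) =(0 16 14 4 2 9 8 3)(1 6 12 7 18) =[16, 6, 9, 0, 2, 5, 12, 18, 3, 8, 10, 11, 7, 13, 4, 15, 14, 17, 1]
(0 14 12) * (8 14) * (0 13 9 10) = (0 8 14 12 13 9 10) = [8, 1, 2, 3, 4, 5, 6, 7, 14, 10, 0, 11, 13, 9, 12]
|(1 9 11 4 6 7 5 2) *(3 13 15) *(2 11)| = |(1 9 2)(3 13 15)(4 6 7 5 11)| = 15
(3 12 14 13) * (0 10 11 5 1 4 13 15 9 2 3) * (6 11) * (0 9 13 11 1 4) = (0 10 6 1)(2 3 12 14 15 13 9)(4 11 5) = [10, 0, 3, 12, 11, 4, 1, 7, 8, 2, 6, 5, 14, 9, 15, 13]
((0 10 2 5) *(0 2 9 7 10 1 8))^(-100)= (0 8 1)(7 9 10)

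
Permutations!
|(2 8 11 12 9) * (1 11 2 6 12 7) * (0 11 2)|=6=|(0 11 7 1 2 8)(6 12 9)|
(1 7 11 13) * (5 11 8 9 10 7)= [0, 5, 2, 3, 4, 11, 6, 8, 9, 10, 7, 13, 12, 1]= (1 5 11 13)(7 8 9 10)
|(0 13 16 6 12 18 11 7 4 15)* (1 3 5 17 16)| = 14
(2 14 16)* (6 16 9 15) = (2 14 9 15 6 16) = [0, 1, 14, 3, 4, 5, 16, 7, 8, 15, 10, 11, 12, 13, 9, 6, 2]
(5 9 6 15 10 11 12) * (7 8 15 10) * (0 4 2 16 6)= (0 4 2 16 6 10 11 12 5 9)(7 8 15)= [4, 1, 16, 3, 2, 9, 10, 8, 15, 0, 11, 12, 5, 13, 14, 7, 6]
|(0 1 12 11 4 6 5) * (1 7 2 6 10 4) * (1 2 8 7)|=|(0 1 12 11 2 6 5)(4 10)(7 8)|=14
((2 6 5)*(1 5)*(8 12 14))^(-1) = ((1 5 2 6)(8 12 14))^(-1) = (1 6 2 5)(8 14 12)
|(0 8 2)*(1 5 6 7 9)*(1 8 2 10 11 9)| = 4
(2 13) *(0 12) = [12, 1, 13, 3, 4, 5, 6, 7, 8, 9, 10, 11, 0, 2] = (0 12)(2 13)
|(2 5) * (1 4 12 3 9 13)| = |(1 4 12 3 9 13)(2 5)| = 6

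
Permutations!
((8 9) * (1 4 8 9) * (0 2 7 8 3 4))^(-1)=((9)(0 2 7 8 1)(3 4))^(-1)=(9)(0 1 8 7 2)(3 4)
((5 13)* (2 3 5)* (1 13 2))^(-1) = (1 13)(2 5 3)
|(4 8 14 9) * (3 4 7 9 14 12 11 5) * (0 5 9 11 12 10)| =|(14)(0 5 3 4 8 10)(7 11 9)| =6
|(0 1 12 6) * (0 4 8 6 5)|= |(0 1 12 5)(4 8 6)|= 12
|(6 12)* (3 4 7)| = 6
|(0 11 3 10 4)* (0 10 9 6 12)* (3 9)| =|(0 11 9 6 12)(4 10)| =10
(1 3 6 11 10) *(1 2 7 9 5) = (1 3 6 11 10 2 7 9 5) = [0, 3, 7, 6, 4, 1, 11, 9, 8, 5, 2, 10]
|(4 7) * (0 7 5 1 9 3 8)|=|(0 7 4 5 1 9 3 8)|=8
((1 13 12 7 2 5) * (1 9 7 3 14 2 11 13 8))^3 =(1 8)(2 7 12)(3 5 11)(9 13 14)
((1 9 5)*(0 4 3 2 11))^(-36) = (0 11 2 3 4)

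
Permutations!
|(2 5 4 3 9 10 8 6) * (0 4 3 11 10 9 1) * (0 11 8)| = 10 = |(0 4 8 6 2 5 3 1 11 10)|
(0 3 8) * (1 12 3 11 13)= [11, 12, 2, 8, 4, 5, 6, 7, 0, 9, 10, 13, 3, 1]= (0 11 13 1 12 3 8)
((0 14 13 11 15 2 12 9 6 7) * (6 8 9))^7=(0 6 2 11 14 7 12 15 13)(8 9)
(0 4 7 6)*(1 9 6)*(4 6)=(0 6)(1 9 4 7)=[6, 9, 2, 3, 7, 5, 0, 1, 8, 4]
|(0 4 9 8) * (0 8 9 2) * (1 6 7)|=|(9)(0 4 2)(1 6 7)|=3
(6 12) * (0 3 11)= (0 3 11)(6 12)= [3, 1, 2, 11, 4, 5, 12, 7, 8, 9, 10, 0, 6]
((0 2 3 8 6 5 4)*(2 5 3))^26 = (0 4 5)(3 6 8)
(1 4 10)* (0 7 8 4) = (0 7 8 4 10 1) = [7, 0, 2, 3, 10, 5, 6, 8, 4, 9, 1]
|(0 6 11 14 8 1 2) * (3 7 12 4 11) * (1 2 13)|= |(0 6 3 7 12 4 11 14 8 2)(1 13)|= 10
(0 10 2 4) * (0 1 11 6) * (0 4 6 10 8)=[8, 11, 6, 3, 1, 5, 4, 7, 0, 9, 2, 10]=(0 8)(1 11 10 2 6 4)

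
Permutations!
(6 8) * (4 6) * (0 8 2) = [8, 1, 0, 3, 6, 5, 2, 7, 4] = (0 8 4 6 2)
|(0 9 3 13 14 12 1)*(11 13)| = |(0 9 3 11 13 14 12 1)| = 8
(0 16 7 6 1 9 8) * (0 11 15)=(0 16 7 6 1 9 8 11 15)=[16, 9, 2, 3, 4, 5, 1, 6, 11, 8, 10, 15, 12, 13, 14, 0, 7]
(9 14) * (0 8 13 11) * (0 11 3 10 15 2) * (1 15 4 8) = (0 1 15 2)(3 10 4 8 13)(9 14) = [1, 15, 0, 10, 8, 5, 6, 7, 13, 14, 4, 11, 12, 3, 9, 2]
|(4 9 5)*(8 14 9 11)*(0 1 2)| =6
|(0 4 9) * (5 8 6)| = |(0 4 9)(5 8 6)| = 3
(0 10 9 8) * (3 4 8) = (0 10 9 3 4 8) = [10, 1, 2, 4, 8, 5, 6, 7, 0, 3, 9]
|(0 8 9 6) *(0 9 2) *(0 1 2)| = 2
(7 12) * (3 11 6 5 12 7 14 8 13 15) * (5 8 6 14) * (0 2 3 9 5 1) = [2, 0, 3, 11, 4, 12, 8, 7, 13, 5, 10, 14, 1, 15, 6, 9] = (0 2 3 11 14 6 8 13 15 9 5 12 1)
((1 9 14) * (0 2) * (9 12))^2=(1 9)(12 14)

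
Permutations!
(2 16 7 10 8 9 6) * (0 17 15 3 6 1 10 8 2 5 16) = (0 17 15 3 6 5 16 7 8 9 1 10 2) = [17, 10, 0, 6, 4, 16, 5, 8, 9, 1, 2, 11, 12, 13, 14, 3, 7, 15]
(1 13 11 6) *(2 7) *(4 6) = (1 13 11 4 6)(2 7) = [0, 13, 7, 3, 6, 5, 1, 2, 8, 9, 10, 4, 12, 11]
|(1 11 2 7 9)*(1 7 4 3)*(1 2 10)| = |(1 11 10)(2 4 3)(7 9)| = 6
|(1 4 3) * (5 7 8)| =|(1 4 3)(5 7 8)| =3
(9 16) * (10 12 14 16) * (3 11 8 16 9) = (3 11 8 16)(9 10 12 14) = [0, 1, 2, 11, 4, 5, 6, 7, 16, 10, 12, 8, 14, 13, 9, 15, 3]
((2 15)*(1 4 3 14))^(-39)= (1 4 3 14)(2 15)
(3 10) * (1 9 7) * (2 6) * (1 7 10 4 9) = [0, 1, 6, 4, 9, 5, 2, 7, 8, 10, 3] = (2 6)(3 4 9 10)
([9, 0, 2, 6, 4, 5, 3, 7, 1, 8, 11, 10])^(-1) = (0 1 8 9)(3 6)(10 11)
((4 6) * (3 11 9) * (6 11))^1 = (3 6 4 11 9)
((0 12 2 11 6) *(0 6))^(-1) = (0 11 2 12)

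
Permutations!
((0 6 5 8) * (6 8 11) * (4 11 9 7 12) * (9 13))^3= ((0 8)(4 11 6 5 13 9 7 12))^3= (0 8)(4 5 7 11 13 12 6 9)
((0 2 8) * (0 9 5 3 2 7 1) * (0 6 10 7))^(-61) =((1 6 10 7)(2 8 9 5 3))^(-61) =(1 7 10 6)(2 3 5 9 8)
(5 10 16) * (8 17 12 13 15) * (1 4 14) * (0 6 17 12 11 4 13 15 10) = (0 6 17 11 4 14 1 13 10 16 5)(8 12 15) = [6, 13, 2, 3, 14, 0, 17, 7, 12, 9, 16, 4, 15, 10, 1, 8, 5, 11]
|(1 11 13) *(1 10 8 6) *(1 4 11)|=6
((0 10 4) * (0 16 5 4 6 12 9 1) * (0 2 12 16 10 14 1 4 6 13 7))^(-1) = (0 7 13 10 4 9 12 2 1 14)(5 16 6)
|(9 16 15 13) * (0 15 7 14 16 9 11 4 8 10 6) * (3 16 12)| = |(0 15 13 11 4 8 10 6)(3 16 7 14 12)| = 40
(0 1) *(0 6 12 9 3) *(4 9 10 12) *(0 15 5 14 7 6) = (0 1)(3 15 5 14 7 6 4 9)(10 12) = [1, 0, 2, 15, 9, 14, 4, 6, 8, 3, 12, 11, 10, 13, 7, 5]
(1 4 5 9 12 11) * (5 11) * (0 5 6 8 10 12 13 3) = (0 5 9 13 3)(1 4 11)(6 8 10 12) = [5, 4, 2, 0, 11, 9, 8, 7, 10, 13, 12, 1, 6, 3]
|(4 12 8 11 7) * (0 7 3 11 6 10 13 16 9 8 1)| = 30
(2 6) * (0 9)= [9, 1, 6, 3, 4, 5, 2, 7, 8, 0]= (0 9)(2 6)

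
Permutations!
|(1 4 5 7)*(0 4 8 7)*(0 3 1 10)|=8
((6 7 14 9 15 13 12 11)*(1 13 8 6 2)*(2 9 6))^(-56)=((1 13 12 11 9 15 8 2)(6 7 14))^(-56)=(15)(6 7 14)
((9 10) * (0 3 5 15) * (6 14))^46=(0 5)(3 15)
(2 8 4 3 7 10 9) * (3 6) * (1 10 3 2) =[0, 10, 8, 7, 6, 5, 2, 3, 4, 1, 9] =(1 10 9)(2 8 4 6)(3 7)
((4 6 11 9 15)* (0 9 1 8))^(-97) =((0 9 15 4 6 11 1 8))^(-97) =(0 8 1 11 6 4 15 9)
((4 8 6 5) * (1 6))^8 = (1 4 6 8 5)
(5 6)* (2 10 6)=[0, 1, 10, 3, 4, 2, 5, 7, 8, 9, 6]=(2 10 6 5)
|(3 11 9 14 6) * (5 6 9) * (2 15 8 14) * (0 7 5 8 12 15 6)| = |(0 7 5)(2 6 3 11 8 14 9)(12 15)| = 42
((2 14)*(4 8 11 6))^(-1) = ((2 14)(4 8 11 6))^(-1) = (2 14)(4 6 11 8)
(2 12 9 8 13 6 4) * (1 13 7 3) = (1 13 6 4 2 12 9 8 7 3) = [0, 13, 12, 1, 2, 5, 4, 3, 7, 8, 10, 11, 9, 6]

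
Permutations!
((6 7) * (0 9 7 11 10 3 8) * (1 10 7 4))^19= ((0 9 4 1 10 3 8)(6 11 7))^19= (0 3 1 9 8 10 4)(6 11 7)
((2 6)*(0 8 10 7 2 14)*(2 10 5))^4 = (0 6 5)(2 8 14)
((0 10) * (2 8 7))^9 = ((0 10)(2 8 7))^9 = (0 10)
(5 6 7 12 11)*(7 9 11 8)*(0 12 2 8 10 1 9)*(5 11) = (0 12 10 1 9 5 6)(2 8 7) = [12, 9, 8, 3, 4, 6, 0, 2, 7, 5, 1, 11, 10]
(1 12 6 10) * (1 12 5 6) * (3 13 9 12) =[0, 5, 2, 13, 4, 6, 10, 7, 8, 12, 3, 11, 1, 9] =(1 5 6 10 3 13 9 12)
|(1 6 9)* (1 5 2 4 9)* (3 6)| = |(1 3 6)(2 4 9 5)| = 12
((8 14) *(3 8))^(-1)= (3 14 8)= ((3 8 14))^(-1)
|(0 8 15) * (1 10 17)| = |(0 8 15)(1 10 17)| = 3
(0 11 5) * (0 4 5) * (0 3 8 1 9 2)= (0 11 3 8 1 9 2)(4 5)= [11, 9, 0, 8, 5, 4, 6, 7, 1, 2, 10, 3]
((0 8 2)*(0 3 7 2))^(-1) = (0 8)(2 7 3)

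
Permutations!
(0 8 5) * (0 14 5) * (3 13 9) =(0 8)(3 13 9)(5 14) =[8, 1, 2, 13, 4, 14, 6, 7, 0, 3, 10, 11, 12, 9, 5]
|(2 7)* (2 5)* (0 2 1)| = |(0 2 7 5 1)| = 5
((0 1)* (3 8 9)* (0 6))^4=(0 1 6)(3 8 9)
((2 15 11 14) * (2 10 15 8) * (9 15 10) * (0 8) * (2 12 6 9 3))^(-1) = ((0 8 12 6 9 15 11 14 3 2))^(-1) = (0 2 3 14 11 15 9 6 12 8)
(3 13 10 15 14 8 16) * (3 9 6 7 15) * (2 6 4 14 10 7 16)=(2 6 16 9 4 14 8)(3 13 7 15 10)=[0, 1, 6, 13, 14, 5, 16, 15, 2, 4, 3, 11, 12, 7, 8, 10, 9]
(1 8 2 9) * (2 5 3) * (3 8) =(1 3 2 9)(5 8) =[0, 3, 9, 2, 4, 8, 6, 7, 5, 1]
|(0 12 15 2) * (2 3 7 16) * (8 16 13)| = 9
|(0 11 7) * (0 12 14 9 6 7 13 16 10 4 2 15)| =40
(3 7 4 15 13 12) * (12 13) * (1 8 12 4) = (1 8 12 3 7)(4 15) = [0, 8, 2, 7, 15, 5, 6, 1, 12, 9, 10, 11, 3, 13, 14, 4]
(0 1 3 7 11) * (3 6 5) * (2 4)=(0 1 6 5 3 7 11)(2 4)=[1, 6, 4, 7, 2, 3, 5, 11, 8, 9, 10, 0]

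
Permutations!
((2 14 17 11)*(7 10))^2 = ((2 14 17 11)(7 10))^2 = (2 17)(11 14)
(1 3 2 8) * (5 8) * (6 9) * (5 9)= (1 3 2 9 6 5 8)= [0, 3, 9, 2, 4, 8, 5, 7, 1, 6]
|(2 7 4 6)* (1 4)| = 5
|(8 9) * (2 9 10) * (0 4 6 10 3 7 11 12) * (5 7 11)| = 10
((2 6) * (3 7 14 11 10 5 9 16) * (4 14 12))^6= (3 10 12 9 14)(4 16 11 7 5)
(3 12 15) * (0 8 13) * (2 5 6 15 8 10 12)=(0 10 12 8 13)(2 5 6 15 3)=[10, 1, 5, 2, 4, 6, 15, 7, 13, 9, 12, 11, 8, 0, 14, 3]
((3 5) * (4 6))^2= (6)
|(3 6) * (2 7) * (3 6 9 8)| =6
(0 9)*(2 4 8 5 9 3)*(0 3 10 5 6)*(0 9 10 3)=[3, 1, 4, 2, 8, 10, 9, 7, 6, 0, 5]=(0 3 2 4 8 6 9)(5 10)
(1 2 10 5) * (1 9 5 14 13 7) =[0, 2, 10, 3, 4, 9, 6, 1, 8, 5, 14, 11, 12, 7, 13] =(1 2 10 14 13 7)(5 9)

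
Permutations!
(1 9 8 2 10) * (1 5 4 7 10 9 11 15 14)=[0, 11, 9, 3, 7, 4, 6, 10, 2, 8, 5, 15, 12, 13, 1, 14]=(1 11 15 14)(2 9 8)(4 7 10 5)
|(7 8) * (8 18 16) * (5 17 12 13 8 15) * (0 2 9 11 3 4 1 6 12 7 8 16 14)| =|(0 2 9 11 3 4 1 6 12 13 16 15 5 17 7 18 14)| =17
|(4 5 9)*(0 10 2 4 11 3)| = |(0 10 2 4 5 9 11 3)| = 8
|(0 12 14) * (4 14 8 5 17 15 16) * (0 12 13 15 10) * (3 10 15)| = |(0 13 3 10)(4 14 12 8 5 17 15 16)| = 8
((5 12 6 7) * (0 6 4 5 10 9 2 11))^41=((0 6 7 10 9 2 11)(4 5 12))^41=(0 11 2 9 10 7 6)(4 12 5)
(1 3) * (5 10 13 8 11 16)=(1 3)(5 10 13 8 11 16)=[0, 3, 2, 1, 4, 10, 6, 7, 11, 9, 13, 16, 12, 8, 14, 15, 5]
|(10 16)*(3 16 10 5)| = |(3 16 5)| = 3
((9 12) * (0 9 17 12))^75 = ((0 9)(12 17))^75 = (0 9)(12 17)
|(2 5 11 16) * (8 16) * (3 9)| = 10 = |(2 5 11 8 16)(3 9)|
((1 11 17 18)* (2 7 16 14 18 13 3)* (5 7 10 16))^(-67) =(1 13 10 18 17 2 14 11 3 16)(5 7)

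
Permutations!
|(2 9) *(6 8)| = 2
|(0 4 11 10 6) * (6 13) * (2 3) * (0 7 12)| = 8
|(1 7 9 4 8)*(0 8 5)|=|(0 8 1 7 9 4 5)|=7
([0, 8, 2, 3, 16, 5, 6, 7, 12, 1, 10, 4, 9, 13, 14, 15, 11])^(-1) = (1 9 12 8)(4 11 16)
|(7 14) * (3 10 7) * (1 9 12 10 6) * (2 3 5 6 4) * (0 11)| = |(0 11)(1 9 12 10 7 14 5 6)(2 3 4)| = 24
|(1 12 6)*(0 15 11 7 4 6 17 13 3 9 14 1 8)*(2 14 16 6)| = 16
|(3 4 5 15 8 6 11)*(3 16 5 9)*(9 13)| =|(3 4 13 9)(5 15 8 6 11 16)| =12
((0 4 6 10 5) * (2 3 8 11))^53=((0 4 6 10 5)(2 3 8 11))^53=(0 10 4 5 6)(2 3 8 11)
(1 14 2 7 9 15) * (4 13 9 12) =(1 14 2 7 12 4 13 9 15) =[0, 14, 7, 3, 13, 5, 6, 12, 8, 15, 10, 11, 4, 9, 2, 1]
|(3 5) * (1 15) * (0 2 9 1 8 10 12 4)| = 18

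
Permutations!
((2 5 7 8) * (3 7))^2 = ((2 5 3 7 8))^2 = (2 3 8 5 7)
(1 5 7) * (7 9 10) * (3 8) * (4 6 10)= (1 5 9 4 6 10 7)(3 8)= [0, 5, 2, 8, 6, 9, 10, 1, 3, 4, 7]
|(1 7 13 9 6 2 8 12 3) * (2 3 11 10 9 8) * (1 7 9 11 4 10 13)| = 30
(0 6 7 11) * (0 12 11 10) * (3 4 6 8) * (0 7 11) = (0 8 3 4 6 11 12)(7 10) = [8, 1, 2, 4, 6, 5, 11, 10, 3, 9, 7, 12, 0]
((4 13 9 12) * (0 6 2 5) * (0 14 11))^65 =((0 6 2 5 14 11)(4 13 9 12))^65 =(0 11 14 5 2 6)(4 13 9 12)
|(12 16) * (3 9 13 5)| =4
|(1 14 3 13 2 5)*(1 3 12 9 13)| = 8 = |(1 14 12 9 13 2 5 3)|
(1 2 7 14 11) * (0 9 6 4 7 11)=(0 9 6 4 7 14)(1 2 11)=[9, 2, 11, 3, 7, 5, 4, 14, 8, 6, 10, 1, 12, 13, 0]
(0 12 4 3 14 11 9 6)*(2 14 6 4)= (0 12 2 14 11 9 4 3 6)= [12, 1, 14, 6, 3, 5, 0, 7, 8, 4, 10, 9, 2, 13, 11]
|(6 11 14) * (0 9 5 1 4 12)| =6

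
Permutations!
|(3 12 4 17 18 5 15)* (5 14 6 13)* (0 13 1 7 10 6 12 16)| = |(0 13 5 15 3 16)(1 7 10 6)(4 17 18 14 12)| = 60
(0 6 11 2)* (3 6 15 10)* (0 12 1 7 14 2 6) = (0 15 10 3)(1 7 14 2 12)(6 11) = [15, 7, 12, 0, 4, 5, 11, 14, 8, 9, 3, 6, 1, 13, 2, 10]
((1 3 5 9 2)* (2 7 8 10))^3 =(1 9 10 3 7 2 5 8)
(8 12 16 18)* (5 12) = (5 12 16 18 8) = [0, 1, 2, 3, 4, 12, 6, 7, 5, 9, 10, 11, 16, 13, 14, 15, 18, 17, 8]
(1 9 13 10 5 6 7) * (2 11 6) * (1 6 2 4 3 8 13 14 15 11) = (1 9 14 15 11 2)(3 8 13 10 5 4)(6 7) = [0, 9, 1, 8, 3, 4, 7, 6, 13, 14, 5, 2, 12, 10, 15, 11]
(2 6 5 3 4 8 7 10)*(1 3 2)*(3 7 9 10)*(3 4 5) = (1 7 4 8 9 10)(2 6 3 5) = [0, 7, 6, 5, 8, 2, 3, 4, 9, 10, 1]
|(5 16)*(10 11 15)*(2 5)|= |(2 5 16)(10 11 15)|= 3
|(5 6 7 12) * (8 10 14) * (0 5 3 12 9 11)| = 6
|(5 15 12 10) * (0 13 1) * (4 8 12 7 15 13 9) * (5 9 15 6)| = 35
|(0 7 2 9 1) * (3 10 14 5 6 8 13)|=|(0 7 2 9 1)(3 10 14 5 6 8 13)|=35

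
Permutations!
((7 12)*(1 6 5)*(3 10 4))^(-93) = (7 12)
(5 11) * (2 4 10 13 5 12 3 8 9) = [0, 1, 4, 8, 10, 11, 6, 7, 9, 2, 13, 12, 3, 5] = (2 4 10 13 5 11 12 3 8 9)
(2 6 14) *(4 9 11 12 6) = (2 4 9 11 12 6 14) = [0, 1, 4, 3, 9, 5, 14, 7, 8, 11, 10, 12, 6, 13, 2]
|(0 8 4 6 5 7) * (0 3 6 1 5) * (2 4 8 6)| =6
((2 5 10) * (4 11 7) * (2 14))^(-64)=(14)(4 7 11)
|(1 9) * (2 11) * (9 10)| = |(1 10 9)(2 11)| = 6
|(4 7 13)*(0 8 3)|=3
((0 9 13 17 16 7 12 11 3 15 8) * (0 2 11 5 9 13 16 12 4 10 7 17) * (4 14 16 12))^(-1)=((0 13)(2 11 3 15 8)(4 10 7 14 16 17)(5 9 12))^(-1)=(0 13)(2 8 15 3 11)(4 17 16 14 7 10)(5 12 9)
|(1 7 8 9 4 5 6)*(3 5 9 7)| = 4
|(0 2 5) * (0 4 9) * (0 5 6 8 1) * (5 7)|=|(0 2 6 8 1)(4 9 7 5)|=20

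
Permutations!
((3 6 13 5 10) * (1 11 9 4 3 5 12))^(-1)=(1 12 13 6 3 4 9 11)(5 10)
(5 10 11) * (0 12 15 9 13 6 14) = (0 12 15 9 13 6 14)(5 10 11) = [12, 1, 2, 3, 4, 10, 14, 7, 8, 13, 11, 5, 15, 6, 0, 9]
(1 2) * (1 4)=(1 2 4)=[0, 2, 4, 3, 1]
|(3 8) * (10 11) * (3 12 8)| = 2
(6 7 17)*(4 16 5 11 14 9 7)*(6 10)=(4 16 5 11 14 9 7 17 10 6)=[0, 1, 2, 3, 16, 11, 4, 17, 8, 7, 6, 14, 12, 13, 9, 15, 5, 10]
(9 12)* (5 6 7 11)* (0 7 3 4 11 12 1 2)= (0 7 12 9 1 2)(3 4 11 5 6)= [7, 2, 0, 4, 11, 6, 3, 12, 8, 1, 10, 5, 9]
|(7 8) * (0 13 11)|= 6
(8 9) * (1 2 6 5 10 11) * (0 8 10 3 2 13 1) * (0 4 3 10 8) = (1 13)(2 6 5 10 11 4 3)(8 9) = [0, 13, 6, 2, 3, 10, 5, 7, 9, 8, 11, 4, 12, 1]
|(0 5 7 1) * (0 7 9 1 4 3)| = 7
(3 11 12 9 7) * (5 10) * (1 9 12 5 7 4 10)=(12)(1 9 4 10 7 3 11 5)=[0, 9, 2, 11, 10, 1, 6, 3, 8, 4, 7, 5, 12]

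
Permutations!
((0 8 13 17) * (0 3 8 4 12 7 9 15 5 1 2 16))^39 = ((0 4 12 7 9 15 5 1 2 16)(3 8 13 17))^39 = (0 16 2 1 5 15 9 7 12 4)(3 17 13 8)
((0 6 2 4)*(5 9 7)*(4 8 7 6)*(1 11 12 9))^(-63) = ((0 4)(1 11 12 9 6 2 8 7 5))^(-63) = (12)(0 4)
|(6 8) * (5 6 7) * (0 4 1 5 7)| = |(0 4 1 5 6 8)| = 6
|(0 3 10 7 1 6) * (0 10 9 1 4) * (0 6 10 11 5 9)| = 8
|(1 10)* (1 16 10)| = 2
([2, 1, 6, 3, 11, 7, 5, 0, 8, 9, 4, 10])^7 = (0 6 7 2 5)(4 11 10)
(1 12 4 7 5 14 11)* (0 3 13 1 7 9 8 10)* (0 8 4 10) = (0 3 13 1 12 10 8)(4 9)(5 14 11 7) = [3, 12, 2, 13, 9, 14, 6, 5, 0, 4, 8, 7, 10, 1, 11]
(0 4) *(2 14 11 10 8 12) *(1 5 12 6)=[4, 5, 14, 3, 0, 12, 1, 7, 6, 9, 8, 10, 2, 13, 11]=(0 4)(1 5 12 2 14 11 10 8 6)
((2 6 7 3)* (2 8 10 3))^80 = ((2 6 7)(3 8 10))^80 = (2 7 6)(3 10 8)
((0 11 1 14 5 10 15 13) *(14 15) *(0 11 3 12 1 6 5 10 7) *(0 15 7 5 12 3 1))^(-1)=((0 1 7 15 13 11 6 12)(10 14))^(-1)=(0 12 6 11 13 15 7 1)(10 14)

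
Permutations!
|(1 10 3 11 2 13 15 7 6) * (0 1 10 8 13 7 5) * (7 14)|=|(0 1 8 13 15 5)(2 14 7 6 10 3 11)|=42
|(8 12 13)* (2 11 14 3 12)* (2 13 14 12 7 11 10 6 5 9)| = |(2 10 6 5 9)(3 7 11 12 14)(8 13)| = 10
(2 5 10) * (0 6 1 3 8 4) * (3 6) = (0 3 8 4)(1 6)(2 5 10) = [3, 6, 5, 8, 0, 10, 1, 7, 4, 9, 2]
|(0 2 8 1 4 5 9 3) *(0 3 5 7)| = |(0 2 8 1 4 7)(5 9)| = 6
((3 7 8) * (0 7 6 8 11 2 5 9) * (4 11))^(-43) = (0 9 5 2 11 4 7)(3 8 6)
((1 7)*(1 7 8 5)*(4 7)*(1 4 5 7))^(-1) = (1 4 5 7 8)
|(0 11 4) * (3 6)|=|(0 11 4)(3 6)|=6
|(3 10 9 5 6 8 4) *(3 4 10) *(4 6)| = |(4 6 8 10 9 5)| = 6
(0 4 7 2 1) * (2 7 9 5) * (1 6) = (0 4 9 5 2 6 1) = [4, 0, 6, 3, 9, 2, 1, 7, 8, 5]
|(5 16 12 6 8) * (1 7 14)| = 15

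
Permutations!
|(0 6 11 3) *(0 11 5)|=6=|(0 6 5)(3 11)|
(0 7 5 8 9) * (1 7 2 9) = (0 2 9)(1 7 5 8) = [2, 7, 9, 3, 4, 8, 6, 5, 1, 0]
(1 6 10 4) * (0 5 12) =[5, 6, 2, 3, 1, 12, 10, 7, 8, 9, 4, 11, 0] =(0 5 12)(1 6 10 4)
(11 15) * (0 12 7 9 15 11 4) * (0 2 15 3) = (0 12 7 9 3)(2 15 4) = [12, 1, 15, 0, 2, 5, 6, 9, 8, 3, 10, 11, 7, 13, 14, 4]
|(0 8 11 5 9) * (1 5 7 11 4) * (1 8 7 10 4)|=|(0 7 11 10 4 8 1 5 9)|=9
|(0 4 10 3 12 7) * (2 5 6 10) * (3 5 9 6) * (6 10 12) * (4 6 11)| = |(0 6 12 7)(2 9 10 5 3 11 4)| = 28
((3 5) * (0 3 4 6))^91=(0 3 5 4 6)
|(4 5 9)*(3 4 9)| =3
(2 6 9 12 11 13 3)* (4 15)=[0, 1, 6, 2, 15, 5, 9, 7, 8, 12, 10, 13, 11, 3, 14, 4]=(2 6 9 12 11 13 3)(4 15)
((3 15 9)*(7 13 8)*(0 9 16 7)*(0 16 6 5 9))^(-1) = (3 9 5 6 15)(7 16 8 13)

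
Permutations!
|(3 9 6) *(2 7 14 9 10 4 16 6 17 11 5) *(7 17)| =|(2 17 11 5)(3 10 4 16 6)(7 14 9)| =60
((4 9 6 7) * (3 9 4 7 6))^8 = (9)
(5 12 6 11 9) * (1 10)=[0, 10, 2, 3, 4, 12, 11, 7, 8, 5, 1, 9, 6]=(1 10)(5 12 6 11 9)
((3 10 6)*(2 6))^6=(2 3)(6 10)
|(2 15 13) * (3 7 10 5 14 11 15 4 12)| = 11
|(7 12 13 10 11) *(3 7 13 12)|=6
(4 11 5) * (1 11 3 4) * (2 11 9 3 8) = [0, 9, 11, 4, 8, 1, 6, 7, 2, 3, 10, 5] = (1 9 3 4 8 2 11 5)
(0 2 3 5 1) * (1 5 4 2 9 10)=(0 9 10 1)(2 3 4)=[9, 0, 3, 4, 2, 5, 6, 7, 8, 10, 1]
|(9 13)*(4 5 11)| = 6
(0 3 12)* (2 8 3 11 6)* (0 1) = (0 11 6 2 8 3 12 1) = [11, 0, 8, 12, 4, 5, 2, 7, 3, 9, 10, 6, 1]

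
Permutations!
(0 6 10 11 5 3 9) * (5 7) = (0 6 10 11 7 5 3 9) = [6, 1, 2, 9, 4, 3, 10, 5, 8, 0, 11, 7]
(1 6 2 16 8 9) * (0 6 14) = [6, 14, 16, 3, 4, 5, 2, 7, 9, 1, 10, 11, 12, 13, 0, 15, 8] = (0 6 2 16 8 9 1 14)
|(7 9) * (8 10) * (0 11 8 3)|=|(0 11 8 10 3)(7 9)|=10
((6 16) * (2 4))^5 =(2 4)(6 16)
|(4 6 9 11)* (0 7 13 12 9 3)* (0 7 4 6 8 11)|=|(0 4 8 11 6 3 7 13 12 9)|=10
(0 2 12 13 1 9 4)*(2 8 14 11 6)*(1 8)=(0 1 9 4)(2 12 13 8 14 11 6)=[1, 9, 12, 3, 0, 5, 2, 7, 14, 4, 10, 6, 13, 8, 11]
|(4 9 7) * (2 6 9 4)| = 4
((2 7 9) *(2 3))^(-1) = (2 3 9 7)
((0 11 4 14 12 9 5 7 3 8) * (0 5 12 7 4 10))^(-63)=(3 4)(5 7)(8 14)(9 12)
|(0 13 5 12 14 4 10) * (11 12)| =8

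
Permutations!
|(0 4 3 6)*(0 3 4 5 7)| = 6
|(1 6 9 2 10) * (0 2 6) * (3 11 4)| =12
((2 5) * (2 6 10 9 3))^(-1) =((2 5 6 10 9 3))^(-1) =(2 3 9 10 6 5)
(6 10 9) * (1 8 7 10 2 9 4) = (1 8 7 10 4)(2 9 6) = [0, 8, 9, 3, 1, 5, 2, 10, 7, 6, 4]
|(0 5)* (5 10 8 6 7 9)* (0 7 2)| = |(0 10 8 6 2)(5 7 9)| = 15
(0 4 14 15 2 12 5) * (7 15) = [4, 1, 12, 3, 14, 0, 6, 15, 8, 9, 10, 11, 5, 13, 7, 2] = (0 4 14 7 15 2 12 5)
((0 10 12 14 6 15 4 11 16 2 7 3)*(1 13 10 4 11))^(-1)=(0 3 7 2 16 11 15 6 14 12 10 13 1 4)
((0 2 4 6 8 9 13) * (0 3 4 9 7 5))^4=((0 2 9 13 3 4 6 8 7 5))^4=(0 3 7 9 6)(2 4 5 13 8)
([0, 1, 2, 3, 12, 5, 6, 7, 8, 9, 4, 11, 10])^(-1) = [0, 1, 2, 3, 10, 5, 6, 7, 8, 9, 12, 11, 4]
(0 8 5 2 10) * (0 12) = (0 8 5 2 10 12) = [8, 1, 10, 3, 4, 2, 6, 7, 5, 9, 12, 11, 0]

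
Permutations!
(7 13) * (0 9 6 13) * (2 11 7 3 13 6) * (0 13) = (0 9 2 11 7 13 3) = [9, 1, 11, 0, 4, 5, 6, 13, 8, 2, 10, 7, 12, 3]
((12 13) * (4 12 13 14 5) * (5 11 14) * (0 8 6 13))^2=((0 8 6 13)(4 12 5)(11 14))^2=(14)(0 6)(4 5 12)(8 13)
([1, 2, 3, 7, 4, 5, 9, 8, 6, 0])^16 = (9)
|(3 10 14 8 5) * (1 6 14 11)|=|(1 6 14 8 5 3 10 11)|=8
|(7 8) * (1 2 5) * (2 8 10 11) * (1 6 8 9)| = 14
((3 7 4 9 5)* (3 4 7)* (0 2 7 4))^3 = ((0 2 7 4 9 5))^3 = (0 4)(2 9)(5 7)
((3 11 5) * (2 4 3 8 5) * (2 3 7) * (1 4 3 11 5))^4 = ((11)(1 4 7 2 3 5 8))^4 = (11)(1 3 4 5 7 8 2)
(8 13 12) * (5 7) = (5 7)(8 13 12) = [0, 1, 2, 3, 4, 7, 6, 5, 13, 9, 10, 11, 8, 12]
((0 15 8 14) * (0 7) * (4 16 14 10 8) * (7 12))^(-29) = ((0 15 4 16 14 12 7)(8 10))^(-29) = (0 7 12 14 16 4 15)(8 10)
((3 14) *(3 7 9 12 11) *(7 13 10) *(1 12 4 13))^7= (1 11 14 12 3)(4 10 9 13 7)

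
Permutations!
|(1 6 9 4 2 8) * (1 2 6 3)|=|(1 3)(2 8)(4 6 9)|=6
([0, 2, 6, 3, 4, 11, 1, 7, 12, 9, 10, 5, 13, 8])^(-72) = [0, 1, 2, 3, 4, 5, 6, 7, 8, 9, 10, 11, 12, 13]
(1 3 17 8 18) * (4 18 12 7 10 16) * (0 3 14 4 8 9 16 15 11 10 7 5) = [3, 14, 2, 17, 18, 0, 6, 7, 12, 16, 15, 10, 5, 13, 4, 11, 8, 9, 1] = (0 3 17 9 16 8 12 5)(1 14 4 18)(10 15 11)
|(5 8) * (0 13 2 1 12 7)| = |(0 13 2 1 12 7)(5 8)| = 6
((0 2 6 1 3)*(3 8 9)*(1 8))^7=(0 2 6 8 9 3)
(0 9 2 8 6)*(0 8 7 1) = (0 9 2 7 1)(6 8) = [9, 0, 7, 3, 4, 5, 8, 1, 6, 2]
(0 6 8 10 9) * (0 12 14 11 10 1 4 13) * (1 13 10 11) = [6, 4, 2, 3, 10, 5, 8, 7, 13, 12, 9, 11, 14, 0, 1] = (0 6 8 13)(1 4 10 9 12 14)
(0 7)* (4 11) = (0 7)(4 11) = [7, 1, 2, 3, 11, 5, 6, 0, 8, 9, 10, 4]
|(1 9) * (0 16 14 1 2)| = 6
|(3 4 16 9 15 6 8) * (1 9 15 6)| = 8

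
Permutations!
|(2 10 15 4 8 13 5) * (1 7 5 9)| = 10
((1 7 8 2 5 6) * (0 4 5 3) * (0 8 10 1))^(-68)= ((0 4 5 6)(1 7 10)(2 3 8))^(-68)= (1 7 10)(2 3 8)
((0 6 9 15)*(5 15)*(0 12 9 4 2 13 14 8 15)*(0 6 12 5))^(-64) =(15)(0 9 12)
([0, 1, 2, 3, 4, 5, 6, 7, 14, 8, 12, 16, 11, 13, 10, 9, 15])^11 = [0, 1, 2, 3, 4, 5, 6, 7, 12, 10, 16, 9, 15, 13, 11, 14, 8]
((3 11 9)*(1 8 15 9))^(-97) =(1 11 3 9 15 8)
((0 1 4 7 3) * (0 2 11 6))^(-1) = (0 6 11 2 3 7 4 1)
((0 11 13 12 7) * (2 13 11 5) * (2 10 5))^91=((0 2 13 12 7)(5 10))^91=(0 2 13 12 7)(5 10)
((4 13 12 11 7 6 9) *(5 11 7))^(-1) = (4 9 6 7 12 13)(5 11)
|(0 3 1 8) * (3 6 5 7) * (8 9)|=8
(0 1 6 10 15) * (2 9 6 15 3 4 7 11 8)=(0 1 15)(2 9 6 10 3 4 7 11 8)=[1, 15, 9, 4, 7, 5, 10, 11, 2, 6, 3, 8, 12, 13, 14, 0]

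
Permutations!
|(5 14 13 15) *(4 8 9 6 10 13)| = 9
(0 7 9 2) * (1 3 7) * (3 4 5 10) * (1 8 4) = (0 8 4 5 10 3 7 9 2) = [8, 1, 0, 7, 5, 10, 6, 9, 4, 2, 3]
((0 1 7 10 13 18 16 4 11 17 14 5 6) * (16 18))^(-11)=(18)(0 1 7 10 13 16 4 11 17 14 5 6)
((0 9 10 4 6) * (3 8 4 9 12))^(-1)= (0 6 4 8 3 12)(9 10)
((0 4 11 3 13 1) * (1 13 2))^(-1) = (13)(0 1 2 3 11 4)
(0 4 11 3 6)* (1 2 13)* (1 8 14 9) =[4, 2, 13, 6, 11, 5, 0, 7, 14, 1, 10, 3, 12, 8, 9] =(0 4 11 3 6)(1 2 13 8 14 9)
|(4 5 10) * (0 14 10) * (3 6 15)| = 15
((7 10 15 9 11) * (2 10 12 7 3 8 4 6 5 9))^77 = ((2 10 15)(3 8 4 6 5 9 11)(7 12))^77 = (2 15 10)(7 12)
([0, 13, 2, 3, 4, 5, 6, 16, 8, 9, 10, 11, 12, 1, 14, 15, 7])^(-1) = [0, 13, 2, 3, 4, 5, 6, 16, 8, 9, 10, 11, 12, 1, 14, 15, 7]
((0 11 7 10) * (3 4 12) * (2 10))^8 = ((0 11 7 2 10)(3 4 12))^8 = (0 2 11 10 7)(3 12 4)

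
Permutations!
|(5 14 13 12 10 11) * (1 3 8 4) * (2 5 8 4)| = 24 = |(1 3 4)(2 5 14 13 12 10 11 8)|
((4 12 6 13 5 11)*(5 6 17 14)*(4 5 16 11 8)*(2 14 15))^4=(2 5 17 16 4)(8 15 11 12 14)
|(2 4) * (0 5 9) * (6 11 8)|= 6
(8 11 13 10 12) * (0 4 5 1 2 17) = [4, 2, 17, 3, 5, 1, 6, 7, 11, 9, 12, 13, 8, 10, 14, 15, 16, 0] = (0 4 5 1 2 17)(8 11 13 10 12)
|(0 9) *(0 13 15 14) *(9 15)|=|(0 15 14)(9 13)|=6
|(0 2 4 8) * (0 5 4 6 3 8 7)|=|(0 2 6 3 8 5 4 7)|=8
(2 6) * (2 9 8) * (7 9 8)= (2 6 8)(7 9)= [0, 1, 6, 3, 4, 5, 8, 9, 2, 7]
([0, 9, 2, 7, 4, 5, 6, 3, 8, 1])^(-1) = (1 9)(3 7)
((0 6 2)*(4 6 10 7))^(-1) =(0 2 6 4 7 10)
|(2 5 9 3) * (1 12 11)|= |(1 12 11)(2 5 9 3)|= 12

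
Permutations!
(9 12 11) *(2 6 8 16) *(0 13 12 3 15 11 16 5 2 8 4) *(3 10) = (0 13 12 16 8 5 2 6 4)(3 15 11 9 10) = [13, 1, 6, 15, 0, 2, 4, 7, 5, 10, 3, 9, 16, 12, 14, 11, 8]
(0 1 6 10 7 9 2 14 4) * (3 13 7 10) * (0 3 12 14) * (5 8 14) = [1, 6, 0, 13, 3, 8, 12, 9, 14, 2, 10, 11, 5, 7, 4] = (0 1 6 12 5 8 14 4 3 13 7 9 2)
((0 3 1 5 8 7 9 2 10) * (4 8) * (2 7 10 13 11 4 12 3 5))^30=((0 5 12 3 1 2 13 11 4 8 10)(7 9))^30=(0 4 2 12 10 11 1 5 8 13 3)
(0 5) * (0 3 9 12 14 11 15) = [5, 1, 2, 9, 4, 3, 6, 7, 8, 12, 10, 15, 14, 13, 11, 0] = (0 5 3 9 12 14 11 15)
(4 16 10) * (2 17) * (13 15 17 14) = (2 14 13 15 17)(4 16 10) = [0, 1, 14, 3, 16, 5, 6, 7, 8, 9, 4, 11, 12, 15, 13, 17, 10, 2]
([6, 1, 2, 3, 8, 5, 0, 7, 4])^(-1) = (0 6)(4 8)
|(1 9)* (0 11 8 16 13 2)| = |(0 11 8 16 13 2)(1 9)| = 6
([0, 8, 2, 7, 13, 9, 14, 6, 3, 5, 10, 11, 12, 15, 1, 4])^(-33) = [0, 7, 2, 14, 4, 9, 8, 1, 6, 5, 10, 11, 12, 13, 3, 15]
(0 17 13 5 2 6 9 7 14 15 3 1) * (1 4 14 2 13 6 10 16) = [17, 0, 10, 4, 14, 13, 9, 2, 8, 7, 16, 11, 12, 5, 15, 3, 1, 6] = (0 17 6 9 7 2 10 16 1)(3 4 14 15)(5 13)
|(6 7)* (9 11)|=2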